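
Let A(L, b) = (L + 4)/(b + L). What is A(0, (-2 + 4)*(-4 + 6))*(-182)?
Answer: -182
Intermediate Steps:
A(L, b) = (4 + L)/(L + b)
A(0, (-2 + 4)*(-4 + 6))*(-182) = ((4 + 0)/(0 + (-2 + 4)*(-4 + 6)))*(-182) = (4/(0 + 2*2))*(-182) = (4/(0 + 4))*(-182) = (4/4)*(-182) = ((¼)*4)*(-182) = 1*(-182) = -182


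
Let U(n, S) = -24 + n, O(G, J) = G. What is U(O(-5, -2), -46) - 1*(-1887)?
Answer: 1858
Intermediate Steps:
U(O(-5, -2), -46) - 1*(-1887) = (-24 - 5) - 1*(-1887) = -29 + 1887 = 1858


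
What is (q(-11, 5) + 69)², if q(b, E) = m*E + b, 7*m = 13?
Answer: 221841/49 ≈ 4527.4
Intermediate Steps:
m = 13/7 (m = (⅐)*13 = 13/7 ≈ 1.8571)
q(b, E) = b + 13*E/7 (q(b, E) = 13*E/7 + b = b + 13*E/7)
(q(-11, 5) + 69)² = ((-11 + (13/7)*5) + 69)² = ((-11 + 65/7) + 69)² = (-12/7 + 69)² = (471/7)² = 221841/49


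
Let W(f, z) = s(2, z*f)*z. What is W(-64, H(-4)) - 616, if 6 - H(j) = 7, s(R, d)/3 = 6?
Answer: -634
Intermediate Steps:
s(R, d) = 18 (s(R, d) = 3*6 = 18)
H(j) = -1 (H(j) = 6 - 1*7 = 6 - 7 = -1)
W(f, z) = 18*z
W(-64, H(-4)) - 616 = 18*(-1) - 616 = -18 - 616 = -634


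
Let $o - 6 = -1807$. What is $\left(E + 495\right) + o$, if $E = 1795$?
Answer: $489$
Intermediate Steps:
$o = -1801$ ($o = 6 - 1807 = -1801$)
$\left(E + 495\right) + o = \left(1795 + 495\right) - 1801 = 2290 - 1801 = 489$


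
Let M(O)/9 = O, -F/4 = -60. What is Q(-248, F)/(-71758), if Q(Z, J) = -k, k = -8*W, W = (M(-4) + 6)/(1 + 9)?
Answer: 12/35879 ≈ 0.00033446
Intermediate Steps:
F = 240 (F = -4*(-60) = 240)
M(O) = 9*O
W = -3 (W = (9*(-4) + 6)/(1 + 9) = (-36 + 6)/10 = -30*⅒ = -3)
k = 24 (k = -8*(-3) = 24)
Q(Z, J) = -24 (Q(Z, J) = -1*24 = -24)
Q(-248, F)/(-71758) = -24/(-71758) = -24*(-1/71758) = 12/35879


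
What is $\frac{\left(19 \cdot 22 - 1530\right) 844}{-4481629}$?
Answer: $\frac{938528}{4481629} \approx 0.20942$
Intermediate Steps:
$\frac{\left(19 \cdot 22 - 1530\right) 844}{-4481629} = \left(418 - 1530\right) 844 \left(- \frac{1}{4481629}\right) = \left(-1112\right) 844 \left(- \frac{1}{4481629}\right) = \left(-938528\right) \left(- \frac{1}{4481629}\right) = \frac{938528}{4481629}$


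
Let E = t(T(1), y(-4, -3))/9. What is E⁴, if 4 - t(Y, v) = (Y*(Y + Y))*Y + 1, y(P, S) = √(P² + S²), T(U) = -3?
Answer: 130321/81 ≈ 1608.9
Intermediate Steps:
t(Y, v) = 3 - 2*Y³ (t(Y, v) = 4 - ((Y*(Y + Y))*Y + 1) = 4 - ((Y*(2*Y))*Y + 1) = 4 - ((2*Y²)*Y + 1) = 4 - (2*Y³ + 1) = 4 - (1 + 2*Y³) = 4 + (-1 - 2*Y³) = 3 - 2*Y³)
E = 19/3 (E = (3 - 2*(-3)³)/9 = (3 - 2*(-27))*(⅑) = (3 + 54)*(⅑) = 57*(⅑) = 19/3 ≈ 6.3333)
E⁴ = (19/3)⁴ = 130321/81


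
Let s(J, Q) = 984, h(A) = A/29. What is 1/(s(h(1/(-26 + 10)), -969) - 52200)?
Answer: -1/51216 ≈ -1.9525e-5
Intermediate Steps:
h(A) = A/29 (h(A) = A*(1/29) = A/29)
1/(s(h(1/(-26 + 10)), -969) - 52200) = 1/(984 - 52200) = 1/(-51216) = -1/51216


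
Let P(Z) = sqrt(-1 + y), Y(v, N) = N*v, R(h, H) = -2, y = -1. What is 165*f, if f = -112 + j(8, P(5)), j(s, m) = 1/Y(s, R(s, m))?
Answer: -295845/16 ≈ -18490.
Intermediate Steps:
P(Z) = I*sqrt(2) (P(Z) = sqrt(-1 - 1) = sqrt(-2) = I*sqrt(2))
j(s, m) = -1/(2*s) (j(s, m) = 1/(-2*s) = -1/(2*s))
f = -1793/16 (f = -112 - 1/2/8 = -112 - 1/2*1/8 = -112 - 1/16 = -1793/16 ≈ -112.06)
165*f = 165*(-1793/16) = -295845/16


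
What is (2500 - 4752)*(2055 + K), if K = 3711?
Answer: -12985032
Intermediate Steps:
(2500 - 4752)*(2055 + K) = (2500 - 4752)*(2055 + 3711) = -2252*5766 = -12985032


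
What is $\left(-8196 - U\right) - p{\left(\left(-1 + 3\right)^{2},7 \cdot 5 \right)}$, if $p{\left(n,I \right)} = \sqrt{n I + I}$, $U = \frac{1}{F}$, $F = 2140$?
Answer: $- \frac{17539441}{2140} - 5 \sqrt{7} \approx -8209.2$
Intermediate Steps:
$U = \frac{1}{2140} \approx 0.00046729$
$p{\left(n,I \right)} = \sqrt{I + I n}$ ($p{\left(n,I \right)} = \sqrt{I n + I} = \sqrt{I + I n}$)
$\left(-8196 - U\right) - p{\left(\left(-1 + 3\right)^{2},7 \cdot 5 \right)} = \left(-8196 - \frac{1}{2140}\right) - \sqrt{7 \cdot 5 \left(1 + \left(-1 + 3\right)^{2}\right)} = \left(-8196 - \frac{1}{2140}\right) - \sqrt{35 \left(1 + 2^{2}\right)} = - \frac{17539441}{2140} - \sqrt{35 \left(1 + 4\right)} = - \frac{17539441}{2140} - \sqrt{35 \cdot 5} = - \frac{17539441}{2140} - \sqrt{175} = - \frac{17539441}{2140} - 5 \sqrt{7}$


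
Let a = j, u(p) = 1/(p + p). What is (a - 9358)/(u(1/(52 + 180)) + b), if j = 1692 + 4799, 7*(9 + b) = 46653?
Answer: -20069/47402 ≈ -0.42338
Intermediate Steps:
u(p) = 1/(2*p)
b = 46590/7 (b = -9 + (⅐)*46653 = -9 + 46653/7 = 46590/7 ≈ 6655.7)
j = 6491
a = 6491
(a - 9358)/(u(1/(52 + 180)) + b) = (6491 - 9358)/(1/(2*(1/(52 + 180))) + 46590/7) = -2867/(1/(2*(1/232)) + 46590/7) = -2867/((½)*232 + 46590/7) = -2867/(116 + 46590/7) = -2867/47402/7 = -2867*7/47402 = -20069/47402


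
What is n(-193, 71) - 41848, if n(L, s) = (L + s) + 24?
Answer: -41946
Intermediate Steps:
n(L, s) = 24 + L + s
n(-193, 71) - 41848 = (24 - 193 + 71) - 41848 = -98 - 41848 = -41946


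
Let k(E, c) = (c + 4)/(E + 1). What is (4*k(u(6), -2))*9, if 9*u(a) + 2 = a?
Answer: 648/13 ≈ 49.846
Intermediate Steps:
u(a) = -2/9 + a/9
k(E, c) = (4 + c)/(1 + E)
(4*k(u(6), -2))*9 = (4*((4 - 2)/(1 + (-2/9 + (⅑)*6))))*9 = (4*(2/(1 + (-2/9 + ⅔))))*9 = (4*(2/(1 + 4/9)))*9 = (4*(2/(13/9)))*9 = (4*((9/13)*2))*9 = (4*(18/13))*9 = (72/13)*9 = 648/13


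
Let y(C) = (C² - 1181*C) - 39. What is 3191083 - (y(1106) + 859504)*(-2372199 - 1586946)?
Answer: 3074338670758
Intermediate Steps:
y(C) = -39 + C² - 1181*C
3191083 - (y(1106) + 859504)*(-2372199 - 1586946) = 3191083 - ((-39 + 1106² - 1181*1106) + 859504)*(-2372199 - 1586946) = 3191083 - ((-39 + 1223236 - 1306186) + 859504)*(-3959145) = 3191083 - (-82989 + 859504)*(-3959145) = 3191083 - 776515*(-3959145) = 3191083 - 1*(-3074335479675) = 3191083 + 3074335479675 = 3074338670758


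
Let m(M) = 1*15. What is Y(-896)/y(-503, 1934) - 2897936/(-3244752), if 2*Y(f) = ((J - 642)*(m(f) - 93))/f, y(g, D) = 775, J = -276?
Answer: 8464991729/10058731200 ≈ 0.84156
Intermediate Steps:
m(M) = 15
Y(f) = 35802/f (Y(f) = (((-276 - 642)*(15 - 93))/f)/2 = ((-918*(-78))/f)/2 = (71604/f)/2 = 35802/f)
Y(-896)/y(-503, 1934) - 2897936/(-3244752) = (35802/(-896))/775 - 2897936/(-3244752) = (35802*(-1/896))*(1/775) - 2897936*(-1/3244752) = -17901/448*1/775 + 181121/202797 = -17901/347200 + 181121/202797 = 8464991729/10058731200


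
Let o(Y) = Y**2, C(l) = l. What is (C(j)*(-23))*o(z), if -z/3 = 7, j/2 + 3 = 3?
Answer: 0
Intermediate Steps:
j = 0 (j = -6 + 2*3 = -6 + 6 = 0)
z = -21 (z = -3*7 = -21)
(C(j)*(-23))*o(z) = (0*(-23))*(-21)**2 = 0*441 = 0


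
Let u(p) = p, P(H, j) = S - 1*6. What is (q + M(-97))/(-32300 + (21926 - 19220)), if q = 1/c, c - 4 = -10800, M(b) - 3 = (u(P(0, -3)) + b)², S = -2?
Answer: -119058287/319496824 ≈ -0.37264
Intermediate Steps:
P(H, j) = -8 (P(H, j) = -2 - 1*6 = -2 - 6 = -8)
M(b) = 3 + (-8 + b)²
c = -10796 (c = 4 - 10800 = -10796)
q = -1/10796 (q = 1/(-10796) = -1/10796 ≈ -9.2627e-5)
(q + M(-97))/(-32300 + (21926 - 19220)) = (-1/10796 + (3 + (-8 - 97)²))/(-32300 + (21926 - 19220)) = (-1/10796 + (3 + (-105)²))/(-32300 + 2706) = (-1/10796 + (3 + 11025))/(-29594) = (-1/10796 + 11028)*(-1/29594) = (119058287/10796)*(-1/29594) = -119058287/319496824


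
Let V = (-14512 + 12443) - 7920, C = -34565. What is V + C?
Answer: -44554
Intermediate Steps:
V = -9989 (V = -2069 - 7920 = -9989)
V + C = -9989 - 34565 = -44554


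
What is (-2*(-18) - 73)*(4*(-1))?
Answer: 148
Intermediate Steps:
(-2*(-18) - 73)*(4*(-1)) = (36 - 73)*(-4) = -37*(-4) = 148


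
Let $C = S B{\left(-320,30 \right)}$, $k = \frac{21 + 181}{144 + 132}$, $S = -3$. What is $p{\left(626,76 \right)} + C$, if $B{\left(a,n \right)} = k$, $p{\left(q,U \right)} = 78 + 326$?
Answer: $\frac{18483}{46} \approx 401.8$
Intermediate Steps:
$k = \frac{101}{138}$ ($k = \frac{202}{276} = 202 \cdot \frac{1}{276} = \frac{101}{138} \approx 0.73188$)
$p{\left(q,U \right)} = 404$
$B{\left(a,n \right)} = \frac{101}{138}$
$C = - \frac{101}{46}$ ($C = \left(-3\right) \frac{101}{138} = - \frac{101}{46} \approx -2.1957$)
$p{\left(626,76 \right)} + C = 404 - \frac{101}{46} = \frac{18483}{46}$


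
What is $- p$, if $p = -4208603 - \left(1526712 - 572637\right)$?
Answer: $5162678$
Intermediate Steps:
$p = -5162678$ ($p = -4208603 - 954075 = -5162678$)
$- p = \left(-1\right) \left(-5162678\right) = 5162678$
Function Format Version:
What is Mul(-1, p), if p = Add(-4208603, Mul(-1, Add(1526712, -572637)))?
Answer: 5162678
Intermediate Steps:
p = -5162678 (p = Add(-4208603, Mul(-1, 954075)) = Add(-4208603, -954075) = -5162678)
Mul(-1, p) = Mul(-1, -5162678) = 5162678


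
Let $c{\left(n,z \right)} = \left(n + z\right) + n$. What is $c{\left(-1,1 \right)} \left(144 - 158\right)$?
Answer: $14$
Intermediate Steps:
$c{\left(n,z \right)} = z + 2 n$
$c{\left(-1,1 \right)} \left(144 - 158\right) = \left(1 + 2 \left(-1\right)\right) \left(144 - 158\right) = \left(1 - 2\right) \left(-14\right) = \left(-1\right) \left(-14\right) = 14$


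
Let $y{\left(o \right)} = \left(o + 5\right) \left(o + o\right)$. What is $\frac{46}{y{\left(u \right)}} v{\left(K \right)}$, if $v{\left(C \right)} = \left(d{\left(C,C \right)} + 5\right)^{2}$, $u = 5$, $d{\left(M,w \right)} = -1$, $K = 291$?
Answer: $\frac{184}{25} \approx 7.36$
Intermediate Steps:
$y{\left(o \right)} = 2 o \left(5 + o\right)$ ($y{\left(o \right)} = \left(5 + o\right) 2 o = 2 o \left(5 + o\right)$)
$v{\left(C \right)} = 16$ ($v{\left(C \right)} = \left(-1 + 5\right)^{2} = 4^{2} = 16$)
$\frac{46}{y{\left(u \right)}} v{\left(K \right)} = \frac{46}{2 \cdot 5 \left(5 + 5\right)} 16 = \frac{46}{2 \cdot 5 \cdot 10} \cdot 16 = \frac{46}{100} \cdot 16 = 46 \cdot \frac{1}{100} \cdot 16 = \frac{23}{50} \cdot 16 = \frac{184}{25}$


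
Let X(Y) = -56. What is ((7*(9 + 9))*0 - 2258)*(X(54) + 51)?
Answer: 11290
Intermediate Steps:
((7*(9 + 9))*0 - 2258)*(X(54) + 51) = ((7*(9 + 9))*0 - 2258)*(-56 + 51) = ((7*18)*0 - 2258)*(-5) = (126*0 - 2258)*(-5) = (0 - 2258)*(-5) = -2258*(-5) = 11290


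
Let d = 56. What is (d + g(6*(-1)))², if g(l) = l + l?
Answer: 1936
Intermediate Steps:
g(l) = 2*l
(d + g(6*(-1)))² = (56 + 2*(6*(-1)))² = (56 + 2*(-6))² = (56 - 12)² = 44² = 1936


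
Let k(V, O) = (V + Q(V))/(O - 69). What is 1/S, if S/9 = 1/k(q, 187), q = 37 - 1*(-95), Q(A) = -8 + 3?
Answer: 127/1062 ≈ 0.11959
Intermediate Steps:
Q(A) = -5
q = 132 (q = 37 + 95 = 132)
k(V, O) = (-5 + V)/(-69 + O) (k(V, O) = (V - 5)/(O - 69) = (-5 + V)/(-69 + O))
S = 1062/127 (S = 9/(((-5 + 132)/(-69 + 187))) = 9/((127/118)) = 9/(((1/118)*127)) = 9/(127/118) = 9*(118/127) = 1062/127 ≈ 8.3622)
1/S = 1/(1062/127) = 127/1062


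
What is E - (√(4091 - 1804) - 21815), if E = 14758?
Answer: 36573 - √2287 ≈ 36525.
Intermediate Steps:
E - (√(4091 - 1804) - 21815) = 14758 - (√(4091 - 1804) - 21815) = 14758 - (√2287 - 21815) = 14758 - (-21815 + √2287) = 14758 + (21815 - √2287) = 36573 - √2287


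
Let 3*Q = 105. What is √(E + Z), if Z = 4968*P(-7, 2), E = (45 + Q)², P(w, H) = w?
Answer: 2*I*√7094 ≈ 168.45*I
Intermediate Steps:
Q = 35 (Q = (⅓)*105 = 35)
E = 6400 (E = (45 + 35)² = 80² = 6400)
Z = -34776 (Z = 4968*(-7) = -34776)
√(E + Z) = √(6400 - 34776) = √(-28376) = 2*I*√7094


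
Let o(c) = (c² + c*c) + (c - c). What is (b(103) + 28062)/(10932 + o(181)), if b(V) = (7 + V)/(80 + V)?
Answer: 2567728/6995541 ≈ 0.36705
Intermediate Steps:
b(V) = (7 + V)/(80 + V)
o(c) = 2*c² (o(c) = (c² + c²) + 0 = 2*c² + 0 = 2*c²)
(b(103) + 28062)/(10932 + o(181)) = ((7 + 103)/(80 + 103) + 28062)/(10932 + 2*181²) = (110/183 + 28062)/(10932 + 2*32761) = ((1/183)*110 + 28062)/(10932 + 65522) = (110/183 + 28062)/76454 = (5135456/183)*(1/76454) = 2567728/6995541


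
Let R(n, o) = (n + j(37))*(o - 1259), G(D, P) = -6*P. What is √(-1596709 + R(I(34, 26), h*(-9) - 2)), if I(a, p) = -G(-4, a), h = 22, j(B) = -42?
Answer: I*√1833067 ≈ 1353.9*I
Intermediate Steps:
I(a, p) = 6*a (I(a, p) = -(-6)*a = 6*a)
R(n, o) = (-1259 + o)*(-42 + n) (R(n, o) = (n - 42)*(o - 1259) = (-42 + n)*(-1259 + o) = (-1259 + o)*(-42 + n))
√(-1596709 + R(I(34, 26), h*(-9) - 2)) = √(-1596709 + (52878 - 7554*34 - 42*(22*(-9) - 2) + (6*34)*(22*(-9) - 2))) = √(-1596709 + (52878 - 1259*204 - 42*(-198 - 2) + 204*(-198 - 2))) = √(-1596709 + (52878 - 256836 - 42*(-200) + 204*(-200))) = √(-1596709 + (52878 - 256836 + 8400 - 40800)) = √(-1596709 - 236358) = √(-1833067) = I*√1833067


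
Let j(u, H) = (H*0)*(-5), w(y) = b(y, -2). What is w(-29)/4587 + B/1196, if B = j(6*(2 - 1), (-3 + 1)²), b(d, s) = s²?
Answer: 4/4587 ≈ 0.00087203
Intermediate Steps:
w(y) = 4 (w(y) = (-2)² = 4)
j(u, H) = 0 (j(u, H) = 0*(-5) = 0)
B = 0
w(-29)/4587 + B/1196 = 4/4587 + 0/1196 = 4*(1/4587) + 0*(1/1196) = 4/4587 + 0 = 4/4587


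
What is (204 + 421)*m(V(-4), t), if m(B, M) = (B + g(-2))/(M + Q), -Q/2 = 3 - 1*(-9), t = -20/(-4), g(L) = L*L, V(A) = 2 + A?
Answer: -1250/19 ≈ -65.789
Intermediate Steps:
g(L) = L²
t = 5 (t = -20*(-¼) = 5)
Q = -24 (Q = -2*(3 - 1*(-9)) = -2*(3 + 9) = -2*12 = -24)
m(B, M) = (4 + B)/(-24 + M) (m(B, M) = (B + (-2)²)/(M - 24) = (B + 4)/(-24 + M) = (4 + B)/(-24 + M))
(204 + 421)*m(V(-4), t) = (204 + 421)*((4 + (2 - 4))/(-24 + 5)) = 625*((4 - 2)/(-19)) = 625*(-1/19*2) = 625*(-2/19) = -1250/19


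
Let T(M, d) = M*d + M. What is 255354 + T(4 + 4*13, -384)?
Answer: 233906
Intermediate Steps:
T(M, d) = M + M*d
255354 + T(4 + 4*13, -384) = 255354 + (4 + 4*13)*(1 - 384) = 255354 + (4 + 52)*(-383) = 255354 + 56*(-383) = 255354 - 21448 = 233906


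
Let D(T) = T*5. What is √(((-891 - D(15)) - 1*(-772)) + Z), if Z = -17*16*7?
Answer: I*√2098 ≈ 45.804*I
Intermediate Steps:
D(T) = 5*T
Z = -1904 (Z = -272*7 = -1904)
√(((-891 - D(15)) - 1*(-772)) + Z) = √(((-891 - 5*15) - 1*(-772)) - 1904) = √(((-891 - 1*75) + 772) - 1904) = √(((-891 - 75) + 772) - 1904) = √((-966 + 772) - 1904) = √(-194 - 1904) = √(-2098) = I*√2098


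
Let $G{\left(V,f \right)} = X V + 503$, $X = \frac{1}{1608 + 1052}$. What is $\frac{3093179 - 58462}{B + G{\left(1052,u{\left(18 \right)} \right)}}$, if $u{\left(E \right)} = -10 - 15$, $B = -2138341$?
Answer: $- \frac{2018086805}{1421662007} \approx -1.4195$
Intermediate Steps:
$X = \frac{1}{2660} \approx 0.00037594$
$u{\left(E \right)} = -25$
$G{\left(V,f \right)} = 503 + \frac{V}{2660}$ ($G{\left(V,f \right)} = \frac{V}{2660} + 503 = 503 + \frac{V}{2660}$)
$\frac{3093179 - 58462}{B + G{\left(1052,u{\left(18 \right)} \right)}} = \frac{3093179 - 58462}{-2138341 + \left(503 + \frac{1}{2660} \cdot 1052\right)} = \frac{3034717}{-2138341 + \left(503 + \frac{263}{665}\right)} = \frac{3034717}{-2138341 + \frac{334758}{665}} = \frac{3034717}{- \frac{1421662007}{665}} = 3034717 \left(- \frac{665}{1421662007}\right) = - \frac{2018086805}{1421662007}$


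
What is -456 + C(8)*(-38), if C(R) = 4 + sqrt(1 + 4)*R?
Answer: -608 - 304*sqrt(5) ≈ -1287.8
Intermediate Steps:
C(R) = 4 + R*sqrt(5) (C(R) = 4 + sqrt(5)*R = 4 + R*sqrt(5))
-456 + C(8)*(-38) = -456 + (4 + 8*sqrt(5))*(-38) = -456 + (-152 - 304*sqrt(5)) = -608 - 304*sqrt(5)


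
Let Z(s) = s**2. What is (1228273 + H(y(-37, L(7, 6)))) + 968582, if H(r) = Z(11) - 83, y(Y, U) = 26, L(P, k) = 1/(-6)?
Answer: 2196893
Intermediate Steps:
L(P, k) = -1/6
H(r) = 38 (H(r) = 11**2 - 83 = 121 - 83 = 38)
(1228273 + H(y(-37, L(7, 6)))) + 968582 = (1228273 + 38) + 968582 = 1228311 + 968582 = 2196893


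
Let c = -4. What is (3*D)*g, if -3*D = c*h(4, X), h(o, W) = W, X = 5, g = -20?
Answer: -400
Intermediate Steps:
D = 20/3 (D = -(-4)*5/3 = -1/3*(-20) = 20/3 ≈ 6.6667)
(3*D)*g = (3*(20/3))*(-20) = 20*(-20) = -400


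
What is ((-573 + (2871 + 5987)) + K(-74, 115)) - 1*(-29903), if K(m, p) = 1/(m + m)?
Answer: 5651823/148 ≈ 38188.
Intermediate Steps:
K(m, p) = 1/(2*m)
((-573 + (2871 + 5987)) + K(-74, 115)) - 1*(-29903) = ((-573 + (2871 + 5987)) + (½)/(-74)) - 1*(-29903) = ((-573 + 8858) + (½)*(-1/74)) + 29903 = (8285 - 1/148) + 29903 = 1226179/148 + 29903 = 5651823/148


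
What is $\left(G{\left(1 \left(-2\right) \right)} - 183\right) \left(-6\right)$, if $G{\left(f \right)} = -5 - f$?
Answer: $1116$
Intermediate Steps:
$\left(G{\left(1 \left(-2\right) \right)} - 183\right) \left(-6\right) = \left(\left(-5 - 1 \left(-2\right)\right) - 183\right) \left(-6\right) = \left(\left(-5 - -2\right) - 183\right) \left(-6\right) = \left(\left(-5 + 2\right) - 183\right) \left(-6\right) = \left(-3 - 183\right) \left(-6\right) = \left(-186\right) \left(-6\right) = 1116$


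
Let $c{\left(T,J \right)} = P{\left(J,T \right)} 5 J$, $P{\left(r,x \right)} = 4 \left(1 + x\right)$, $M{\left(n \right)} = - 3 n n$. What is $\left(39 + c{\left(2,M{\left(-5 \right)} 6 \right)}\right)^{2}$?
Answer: $726895521$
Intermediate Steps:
$M{\left(n \right)} = - 3 n^{2}$
$P{\left(r,x \right)} = 4 + 4 x$
$c{\left(T,J \right)} = J \left(20 + 20 T\right)$ ($c{\left(T,J \right)} = \left(4 + 4 T\right) 5 J = \left(20 + 20 T\right) J = J \left(20 + 20 T\right)$)
$\left(39 + c{\left(2,M{\left(-5 \right)} 6 \right)}\right)^{2} = \left(39 + 20 - 3 \left(-5\right)^{2} \cdot 6 \left(1 + 2\right)\right)^{2} = \left(39 + 20 \left(-3\right) 25 \cdot 6 \cdot 3\right)^{2} = \left(39 + 20 \left(\left(-75\right) 6\right) 3\right)^{2} = \left(39 + 20 \left(-450\right) 3\right)^{2} = \left(39 - 27000\right)^{2} = \left(-26961\right)^{2} = 726895521$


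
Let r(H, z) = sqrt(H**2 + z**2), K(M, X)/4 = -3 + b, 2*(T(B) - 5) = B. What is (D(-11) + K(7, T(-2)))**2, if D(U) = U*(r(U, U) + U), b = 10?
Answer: 51483 - 36058*sqrt(2) ≈ 489.29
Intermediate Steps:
T(B) = 5 + B/2
K(M, X) = 28 (K(M, X) = 4*(-3 + 10) = 4*7 = 28)
D(U) = U*(U + sqrt(2)*sqrt(U**2)) (D(U) = U*(sqrt(U**2 + U**2) + U) = U*(sqrt(2*U**2) + U) = U*(sqrt(2)*sqrt(U**2) + U) = U*(U + sqrt(2)*sqrt(U**2)))
(D(-11) + K(7, T(-2)))**2 = (-11*(-11 + sqrt(2)*sqrt((-11)**2)) + 28)**2 = (-11*(-11 + sqrt(2)*sqrt(121)) + 28)**2 = (-11*(-11 + sqrt(2)*11) + 28)**2 = (-11*(-11 + 11*sqrt(2)) + 28)**2 = ((121 - 121*sqrt(2)) + 28)**2 = (149 - 121*sqrt(2))**2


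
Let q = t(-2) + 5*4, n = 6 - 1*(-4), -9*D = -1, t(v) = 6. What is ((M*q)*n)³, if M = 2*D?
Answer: 140608000/729 ≈ 1.9288e+5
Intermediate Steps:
D = ⅑ (D = -⅑*(-1) = ⅑ ≈ 0.11111)
n = 10 (n = 6 + 4 = 10)
q = 26 (q = 6 + 5*4 = 6 + 20 = 26)
M = 2/9 (M = 2*(⅑) = 2/9 ≈ 0.22222)
((M*q)*n)³ = (((2/9)*26)*10)³ = ((52/9)*10)³ = (520/9)³ = 140608000/729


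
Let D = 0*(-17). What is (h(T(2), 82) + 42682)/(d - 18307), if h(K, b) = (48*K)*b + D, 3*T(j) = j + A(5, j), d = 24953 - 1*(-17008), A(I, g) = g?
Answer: 23965/11827 ≈ 2.0263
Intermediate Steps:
d = 41961 (d = 24953 + 17008 = 41961)
D = 0
T(j) = 2*j/3 (T(j) = (j + j)/3 = (2*j)/3 = 2*j/3)
h(K, b) = 48*K*b (h(K, b) = (48*K)*b + 0 = 48*K*b + 0 = 48*K*b)
(h(T(2), 82) + 42682)/(d - 18307) = (48*((⅔)*2)*82 + 42682)/(41961 - 18307) = (48*(4/3)*82 + 42682)/23654 = (5248 + 42682)*(1/23654) = 47930*(1/23654) = 23965/11827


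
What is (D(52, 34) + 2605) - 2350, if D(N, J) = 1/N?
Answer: 13261/52 ≈ 255.02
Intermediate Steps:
(D(52, 34) + 2605) - 2350 = (1/52 + 2605) - 2350 = 135461/52 - 2350 = 13261/52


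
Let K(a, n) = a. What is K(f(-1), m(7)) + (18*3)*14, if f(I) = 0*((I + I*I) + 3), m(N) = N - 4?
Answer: 756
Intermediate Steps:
m(N) = -4 + N
f(I) = 0 (f(I) = 0*((I + I²) + 3) = 0*(3 + I + I²) = 0)
K(f(-1), m(7)) + (18*3)*14 = 0 + (18*3)*14 = 0 + 54*14 = 0 + 756 = 756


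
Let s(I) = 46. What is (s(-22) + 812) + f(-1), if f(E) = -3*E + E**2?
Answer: 862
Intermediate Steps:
f(E) = E**2 - 3*E
(s(-22) + 812) + f(-1) = (46 + 812) - (-3 - 1) = 858 - 1*(-4) = 858 + 4 = 862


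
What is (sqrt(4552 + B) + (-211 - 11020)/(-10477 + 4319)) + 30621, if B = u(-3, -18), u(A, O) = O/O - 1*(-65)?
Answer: 188575349/6158 + sqrt(4618) ≈ 30691.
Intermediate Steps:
u(A, O) = 66 (u(A, O) = 1 + 65 = 66)
B = 66
(sqrt(4552 + B) + (-211 - 11020)/(-10477 + 4319)) + 30621 = (sqrt(4552 + 66) + (-211 - 11020)/(-10477 + 4319)) + 30621 = (sqrt(4618) - 11231/(-6158)) + 30621 = (sqrt(4618) - 11231*(-1/6158)) + 30621 = (sqrt(4618) + 11231/6158) + 30621 = (11231/6158 + sqrt(4618)) + 30621 = 188575349/6158 + sqrt(4618)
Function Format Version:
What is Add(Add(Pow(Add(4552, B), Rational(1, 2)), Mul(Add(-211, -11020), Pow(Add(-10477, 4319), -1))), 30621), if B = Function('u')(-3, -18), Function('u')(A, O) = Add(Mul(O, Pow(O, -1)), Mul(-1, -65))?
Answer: Add(Rational(188575349, 6158), Pow(4618, Rational(1, 2))) ≈ 30691.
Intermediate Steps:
Function('u')(A, O) = 66 (Function('u')(A, O) = Add(1, 65) = 66)
B = 66
Add(Add(Pow(Add(4552, B), Rational(1, 2)), Mul(Add(-211, -11020), Pow(Add(-10477, 4319), -1))), 30621) = Add(Add(Pow(Add(4552, 66), Rational(1, 2)), Mul(Add(-211, -11020), Pow(Add(-10477, 4319), -1))), 30621) = Add(Add(Pow(4618, Rational(1, 2)), Mul(-11231, Pow(-6158, -1))), 30621) = Add(Add(Pow(4618, Rational(1, 2)), Mul(-11231, Rational(-1, 6158))), 30621) = Add(Add(Pow(4618, Rational(1, 2)), Rational(11231, 6158)), 30621) = Add(Add(Rational(11231, 6158), Pow(4618, Rational(1, 2))), 30621) = Add(Rational(188575349, 6158), Pow(4618, Rational(1, 2)))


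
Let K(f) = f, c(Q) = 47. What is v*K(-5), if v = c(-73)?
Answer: -235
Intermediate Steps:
v = 47
v*K(-5) = 47*(-5) = -235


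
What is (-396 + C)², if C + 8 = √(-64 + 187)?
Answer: (404 - √123)² ≈ 1.5438e+5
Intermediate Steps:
C = -8 + √123 (C = -8 + √(-64 + 187) = -8 + √123 ≈ 3.0905)
(-396 + C)² = (-396 + (-8 + √123))² = (-404 + √123)²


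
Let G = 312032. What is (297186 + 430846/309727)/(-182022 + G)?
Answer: 46023479534/20133803635 ≈ 2.2859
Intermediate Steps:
(297186 + 430846/309727)/(-182022 + G) = (297186 + 430846/309727)/(-182022 + 312032) = (297186 + 430846*(1/309727))/130010 = (297186 + 430846/309727)*(1/130010) = (92046959068/309727)*(1/130010) = 46023479534/20133803635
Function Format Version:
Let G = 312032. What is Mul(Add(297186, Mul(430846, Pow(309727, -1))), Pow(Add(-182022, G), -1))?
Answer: Rational(46023479534, 20133803635) ≈ 2.2859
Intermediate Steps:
Mul(Add(297186, Mul(430846, Pow(309727, -1))), Pow(Add(-182022, G), -1)) = Mul(Add(297186, Mul(430846, Pow(309727, -1))), Pow(Add(-182022, 312032), -1)) = Mul(Add(297186, Mul(430846, Rational(1, 309727))), Pow(130010, -1)) = Mul(Add(297186, Rational(430846, 309727)), Rational(1, 130010)) = Mul(Rational(92046959068, 309727), Rational(1, 130010)) = Rational(46023479534, 20133803635)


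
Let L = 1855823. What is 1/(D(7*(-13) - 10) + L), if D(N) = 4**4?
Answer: 1/1856079 ≈ 5.3877e-7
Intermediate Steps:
D(N) = 256
1/(D(7*(-13) - 10) + L) = 1/(256 + 1855823) = 1/1856079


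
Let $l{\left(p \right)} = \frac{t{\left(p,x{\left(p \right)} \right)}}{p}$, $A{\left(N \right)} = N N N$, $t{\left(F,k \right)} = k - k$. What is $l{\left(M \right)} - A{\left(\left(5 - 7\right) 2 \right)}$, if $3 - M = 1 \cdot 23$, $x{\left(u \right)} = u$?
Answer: $64$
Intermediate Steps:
$t{\left(F,k \right)} = 0$
$A{\left(N \right)} = N^{3}$ ($A{\left(N \right)} = N^{2} N = N^{3}$)
$M = -20$ ($M = 3 - 1 \cdot 23 = 3 - 23 = -20$)
$l{\left(p \right)} = 0$ ($l{\left(p \right)} = \frac{0}{p} = 0$)
$l{\left(M \right)} - A{\left(\left(5 - 7\right) 2 \right)} = 0 - \left(\left(5 - 7\right) 2\right)^{3} = 0 - \left(\left(-2\right) 2\right)^{3} = 0 - \left(-4\right)^{3} = 0 - -64 = 0 + 64 = 64$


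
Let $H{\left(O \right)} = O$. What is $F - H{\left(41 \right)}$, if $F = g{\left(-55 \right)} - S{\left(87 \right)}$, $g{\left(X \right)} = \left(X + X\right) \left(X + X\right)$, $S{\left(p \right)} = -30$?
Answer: $12089$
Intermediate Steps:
$g{\left(X \right)} = 4 X^{2}$ ($g{\left(X \right)} = 2 X 2 X = 4 X^{2}$)
$F = 12130$ ($F = 4 \left(-55\right)^{2} - -30 = 4 \cdot 3025 + 30 = 12100 + 30 = 12130$)
$F - H{\left(41 \right)} = 12130 - 41 = 12089$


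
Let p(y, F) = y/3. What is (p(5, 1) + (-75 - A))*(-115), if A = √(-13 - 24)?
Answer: 25300/3 + 115*I*√37 ≈ 8433.3 + 699.52*I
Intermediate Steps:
p(y, F) = y/3 (p(y, F) = y*(⅓) = y/3)
A = I*√37 (A = √(-37) = I*√37 ≈ 6.0828*I)
(p(5, 1) + (-75 - A))*(-115) = ((⅓)*5 + (-75 - I*√37))*(-115) = (5/3 + (-75 - I*√37))*(-115) = (-220/3 - I*√37)*(-115) = 25300/3 + 115*I*√37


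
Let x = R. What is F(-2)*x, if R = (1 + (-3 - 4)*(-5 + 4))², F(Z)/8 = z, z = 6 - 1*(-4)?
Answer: 5120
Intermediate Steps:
z = 10 (z = 6 + 4 = 10)
F(Z) = 80 (F(Z) = 8*10 = 80)
R = 64 (R = (1 - 7*(-1))² = (1 + 7)² = 8² = 64)
x = 64
F(-2)*x = 80*64 = 5120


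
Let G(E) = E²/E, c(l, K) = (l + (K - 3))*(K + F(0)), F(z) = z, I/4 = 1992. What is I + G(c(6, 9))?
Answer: 8076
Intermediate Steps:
I = 7968 (I = 4*1992 = 7968)
c(l, K) = K*(-3 + K + l) (c(l, K) = (l + (K - 3))*(K + 0) = (l + (-3 + K))*K = (-3 + K + l)*K = K*(-3 + K + l))
G(E) = E
I + G(c(6, 9)) = 7968 + 9*(-3 + 9 + 6) = 7968 + 9*12 = 7968 + 108 = 8076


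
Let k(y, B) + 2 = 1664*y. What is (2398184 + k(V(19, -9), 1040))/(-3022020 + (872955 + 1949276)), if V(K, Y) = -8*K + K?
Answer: -2176870/199789 ≈ -10.896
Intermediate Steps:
V(K, Y) = -7*K
k(y, B) = -2 + 1664*y
(2398184 + k(V(19, -9), 1040))/(-3022020 + (872955 + 1949276)) = (2398184 + (-2 + 1664*(-7*19)))/(-3022020 + (872955 + 1949276)) = (2398184 + (-2 + 1664*(-133)))/(-3022020 + 2822231) = (2398184 + (-2 - 221312))/(-199789) = (2398184 - 221314)*(-1/199789) = 2176870*(-1/199789) = -2176870/199789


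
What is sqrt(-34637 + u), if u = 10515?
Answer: I*sqrt(24122) ≈ 155.31*I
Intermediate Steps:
sqrt(-34637 + u) = sqrt(-34637 + 10515) = sqrt(-24122) = I*sqrt(24122)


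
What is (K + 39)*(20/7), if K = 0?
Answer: 780/7 ≈ 111.43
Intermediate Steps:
(K + 39)*(20/7) = (0 + 39)*(20/7) = 39*(20*(⅐)) = 39*(20/7) = 780/7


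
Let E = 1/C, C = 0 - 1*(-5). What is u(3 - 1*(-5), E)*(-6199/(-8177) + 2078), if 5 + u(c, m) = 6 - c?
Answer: -118986035/8177 ≈ -14551.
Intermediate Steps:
C = 5 (C = 0 + 5 = 5)
E = 1/5 ≈ 0.20000
u(c, m) = 1 - c (u(c, m) = -5 + (6 - c) = 1 - c)
u(3 - 1*(-5), E)*(-6199/(-8177) + 2078) = (1 - (3 - 1*(-5)))*(-6199/(-8177) + 2078) = (1 - (3 + 5))*(-6199*(-1/8177) + 2078) = (1 - 1*8)*(6199/8177 + 2078) = (1 - 8)*(16998005/8177) = -7*16998005/8177 = -118986035/8177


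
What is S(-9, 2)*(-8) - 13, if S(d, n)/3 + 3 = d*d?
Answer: -1885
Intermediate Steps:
S(d, n) = -9 + 3*d² (S(d, n) = -9 + 3*(d*d) = -9 + 3*d²)
S(-9, 2)*(-8) - 13 = (-9 + 3*(-9)²)*(-8) - 13 = (-9 + 3*81)*(-8) - 13 = (-9 + 243)*(-8) - 13 = 234*(-8) - 13 = -1872 - 13 = -1885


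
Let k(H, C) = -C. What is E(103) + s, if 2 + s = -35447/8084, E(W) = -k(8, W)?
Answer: 781037/8084 ≈ 96.615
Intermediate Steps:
E(W) = W (E(W) = -(-1)*W = W)
s = -51615/8084 (s = -2 - 35447/8084 = -51615/8084 ≈ -6.3848)
E(103) + s = 103 - 51615/8084 = 781037/8084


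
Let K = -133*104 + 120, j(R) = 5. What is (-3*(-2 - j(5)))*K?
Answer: -287952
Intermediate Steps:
K = -13712 (K = -13832 + 120 = -13712)
(-3*(-2 - j(5)))*K = -3*(-2 - 1*5)*(-13712) = -3*(-2 - 5)*(-13712) = -3*(-7)*(-13712) = 21*(-13712) = -287952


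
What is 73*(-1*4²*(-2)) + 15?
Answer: 2351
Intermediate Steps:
73*(-1*4²*(-2)) + 15 = 73*(-1*16*(-2)) + 15 = 73*(-16*(-2)) + 15 = 73*32 + 15 = 2336 + 15 = 2351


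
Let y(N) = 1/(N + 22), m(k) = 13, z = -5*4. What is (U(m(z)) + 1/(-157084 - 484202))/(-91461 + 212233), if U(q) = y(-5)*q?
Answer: 8336701/1316639677464 ≈ 6.3318e-6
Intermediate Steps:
z = -20
y(N) = 1/(22 + N)
U(q) = q/17 (U(q) = q/(22 - 5) = q/17)
(U(m(z)) + 1/(-157084 - 484202))/(-91461 + 212233) = ((1/17)*13 + 1/(-157084 - 484202))/(-91461 + 212233) = (13/17 + 1/(-641286))/120772 = (13/17 - 1/641286)*(1/120772) = (8336701/10901862)*(1/120772) = 8336701/1316639677464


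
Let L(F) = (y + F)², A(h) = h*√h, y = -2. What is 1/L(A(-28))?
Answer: -I/(224*√7 + 21948*I) ≈ -4.5529e-5 - 1.2294e-6*I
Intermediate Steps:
A(h) = h^(3/2)
L(F) = (-2 + F)²
1/L(A(-28)) = 1/((-2 + (-28)^(3/2))²) = 1/((-2 - 56*I*√7)²) = (-2 - 56*I*√7)⁻²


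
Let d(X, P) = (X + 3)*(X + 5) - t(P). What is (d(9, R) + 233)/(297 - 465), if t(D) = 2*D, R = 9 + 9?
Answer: -365/168 ≈ -2.1726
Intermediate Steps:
R = 18
d(X, P) = -2*P + (3 + X)*(5 + X) (d(X, P) = (X + 3)*(X + 5) - 2*P = (3 + X)*(5 + X) - 2*P = -2*P + (3 + X)*(5 + X))
(d(9, R) + 233)/(297 - 465) = ((15 + 9**2 - 2*18 + 8*9) + 233)/(297 - 465) = ((15 + 81 - 36 + 72) + 233)/(-168) = (132 + 233)*(-1/168) = 365*(-1/168) = -365/168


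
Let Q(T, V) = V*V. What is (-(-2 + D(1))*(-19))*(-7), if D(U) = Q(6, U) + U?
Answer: 0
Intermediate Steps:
Q(T, V) = V**2
D(U) = U + U**2 (D(U) = U**2 + U = U + U**2)
(-(-2 + D(1))*(-19))*(-7) = (-(-2 + 1*(1 + 1))*(-19))*(-7) = (-(-2 + 1*2)*(-19))*(-7) = (-(-2 + 2)*(-19))*(-7) = (-1*0*(-19))*(-7) = (0*(-19))*(-7) = 0*(-7) = 0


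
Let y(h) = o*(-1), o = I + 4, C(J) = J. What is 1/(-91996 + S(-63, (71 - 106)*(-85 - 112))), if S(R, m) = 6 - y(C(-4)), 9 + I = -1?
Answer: -1/91996 ≈ -1.0870e-5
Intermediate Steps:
I = -10 (I = -9 - 1 = -10)
o = -6 (o = -10 + 4 = -6)
y(h) = 6 (y(h) = -6*(-1) = 6)
S(R, m) = 0 (S(R, m) = 6 - 1*6 = 6 - 6 = 0)
1/(-91996 + S(-63, (71 - 106)*(-85 - 112))) = 1/(-91996 + 0) = 1/(-91996) = -1/91996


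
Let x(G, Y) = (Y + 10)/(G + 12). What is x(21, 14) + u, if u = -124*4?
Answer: -5448/11 ≈ -495.27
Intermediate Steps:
x(G, Y) = (10 + Y)/(12 + G)
u = -496
x(21, 14) + u = (10 + 14)/(12 + 21) - 496 = 24/33 - 496 = (1/33)*24 - 496 = 8/11 - 496 = -5448/11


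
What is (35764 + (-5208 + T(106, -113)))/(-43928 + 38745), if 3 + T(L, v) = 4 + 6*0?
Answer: -30557/5183 ≈ -5.8956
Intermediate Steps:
T(L, v) = 1 (T(L, v) = -3 + (4 + 6*0) = -3 + (4 + 0) = -3 + 4 = 1)
(35764 + (-5208 + T(106, -113)))/(-43928 + 38745) = (35764 + (-5208 + 1))/(-43928 + 38745) = (35764 - 5207)/(-5183) = 30557*(-1/5183) = -30557/5183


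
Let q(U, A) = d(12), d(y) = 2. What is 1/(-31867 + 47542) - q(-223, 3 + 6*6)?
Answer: -31349/15675 ≈ -1.9999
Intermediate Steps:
q(U, A) = 2
1/(-31867 + 47542) - q(-223, 3 + 6*6) = 1/(-31867 + 47542) - 1*2 = 1/15675 - 2 = -31349/15675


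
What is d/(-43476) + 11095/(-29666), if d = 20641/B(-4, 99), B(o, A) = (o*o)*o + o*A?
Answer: -15805437521/42377796240 ≈ -0.37296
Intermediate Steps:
B(o, A) = o³ + A*o (B(o, A) = o²*o + A*o = o³ + A*o)
d = -20641/460 (d = 20641/((-4*(99 + (-4)²))) = 20641/((-4*(99 + 16))) = 20641/((-4*115)) = 20641/(-460) = 20641*(-1/460) = -20641/460 ≈ -44.872)
d/(-43476) + 11095/(-29666) = -20641/460/(-43476) + 11095/(-29666) = -20641/460*(-1/43476) + 11095*(-1/29666) = 20641/19998960 - 1585/4238 = -15805437521/42377796240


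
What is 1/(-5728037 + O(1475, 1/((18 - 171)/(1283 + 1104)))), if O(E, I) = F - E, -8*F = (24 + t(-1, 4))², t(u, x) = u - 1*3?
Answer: -1/5729562 ≈ -1.7453e-7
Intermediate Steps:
t(u, x) = -3 + u (t(u, x) = u - 3 = -3 + u)
F = -50 (F = -(24 + (-3 - 1))²/8 = -(24 - 4)²/8 = -⅛*20² = -⅛*400 = -50)
O(E, I) = -50 - E
1/(-5728037 + O(1475, 1/((18 - 171)/(1283 + 1104)))) = 1/(-5728037 + (-50 - 1*1475)) = 1/(-5728037 + (-50 - 1475)) = 1/(-5728037 - 1525) = 1/(-5729562) = -1/5729562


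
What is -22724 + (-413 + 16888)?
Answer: -6249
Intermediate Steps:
-22724 + (-413 + 16888) = -22724 + 16475 = -6249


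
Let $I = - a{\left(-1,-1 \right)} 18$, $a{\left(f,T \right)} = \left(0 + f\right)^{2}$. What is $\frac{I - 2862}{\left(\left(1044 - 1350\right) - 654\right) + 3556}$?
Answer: $- \frac{720}{649} \approx -1.1094$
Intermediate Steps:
$a{\left(f,T \right)} = f^{2}$
$I = -18$ ($I = - \left(-1\right)^{2} \cdot 18 = \left(-1\right) 1 \cdot 18 = \left(-1\right) 18 = -18$)
$\frac{I - 2862}{\left(\left(1044 - 1350\right) - 654\right) + 3556} = \frac{-18 - 2862}{\left(\left(1044 - 1350\right) - 654\right) + 3556} = - \frac{2880}{\left(-306 - 654\right) + 3556} = - \frac{2880}{-960 + 3556} = - \frac{2880}{2596} = \left(-2880\right) \frac{1}{2596} = - \frac{720}{649}$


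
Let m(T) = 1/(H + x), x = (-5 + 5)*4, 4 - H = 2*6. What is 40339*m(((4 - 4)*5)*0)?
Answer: -40339/8 ≈ -5042.4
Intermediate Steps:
H = -8 (H = 4 - 2*6 = 4 - 1*12 = 4 - 12 = -8)
x = 0 (x = 0*4 = 0)
m(T) = -⅛ (m(T) = 1/(-8 + 0) = 1/(-8) = -⅛)
40339*m(((4 - 4)*5)*0) = 40339*(-⅛) = -40339/8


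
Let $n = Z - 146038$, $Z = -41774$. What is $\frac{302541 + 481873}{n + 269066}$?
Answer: $\frac{392207}{40627} \approx 9.6539$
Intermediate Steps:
$n = -187812$ ($n = -41774 - 146038 = -187812$)
$\frac{302541 + 481873}{n + 269066} = \frac{302541 + 481873}{-187812 + 269066} = \frac{784414}{81254} = 784414 \cdot \frac{1}{81254} = \frac{392207}{40627}$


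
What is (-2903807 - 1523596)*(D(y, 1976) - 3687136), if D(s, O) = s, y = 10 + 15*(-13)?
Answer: 16325256057363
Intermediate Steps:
y = -185 (y = 10 - 195 = -185)
(-2903807 - 1523596)*(D(y, 1976) - 3687136) = (-2903807 - 1523596)*(-185 - 3687136) = -4427403*(-3687321) = 16325256057363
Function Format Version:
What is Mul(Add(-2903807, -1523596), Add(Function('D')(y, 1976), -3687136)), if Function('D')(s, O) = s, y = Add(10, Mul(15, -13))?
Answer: 16325256057363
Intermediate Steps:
y = -185 (y = Add(10, -195) = -185)
Mul(Add(-2903807, -1523596), Add(Function('D')(y, 1976), -3687136)) = Mul(Add(-2903807, -1523596), Add(-185, -3687136)) = Mul(-4427403, -3687321) = 16325256057363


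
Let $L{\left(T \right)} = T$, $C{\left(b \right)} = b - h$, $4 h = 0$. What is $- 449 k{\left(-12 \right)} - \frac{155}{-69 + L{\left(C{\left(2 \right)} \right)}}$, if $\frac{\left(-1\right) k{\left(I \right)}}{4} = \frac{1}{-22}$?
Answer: $- \frac{58461}{737} \approx -79.323$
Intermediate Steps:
$h = 0$ ($h = \frac{1}{4} \cdot 0 = 0$)
$C{\left(b \right)} = b$ ($C{\left(b \right)} = b - 0 = b + 0 = b$)
$k{\left(I \right)} = \frac{2}{11}$ ($k{\left(I \right)} = - \frac{4}{-22} = \left(-4\right) \left(- \frac{1}{22}\right) = \frac{2}{11}$)
$- 449 k{\left(-12 \right)} - \frac{155}{-69 + L{\left(C{\left(2 \right)} \right)}} = \left(-449\right) \frac{2}{11} - \frac{155}{-69 + 2} = - \frac{898}{11} - \frac{155}{-67} = - \frac{898}{11} - - \frac{155}{67} = - \frac{898}{11} + \frac{155}{67} = - \frac{58461}{737}$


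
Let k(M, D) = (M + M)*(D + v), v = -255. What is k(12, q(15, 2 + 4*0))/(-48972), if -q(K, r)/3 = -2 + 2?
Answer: 510/4081 ≈ 0.12497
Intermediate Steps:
q(K, r) = 0 (q(K, r) = -3*(-2 + 2) = -3*0 = 0)
k(M, D) = 2*M*(-255 + D) (k(M, D) = (M + M)*(D - 255) = (2*M)*(-255 + D) = 2*M*(-255 + D))
k(12, q(15, 2 + 4*0))/(-48972) = (2*12*(-255 + 0))/(-48972) = (2*12*(-255))*(-1/48972) = -6120*(-1/48972) = 510/4081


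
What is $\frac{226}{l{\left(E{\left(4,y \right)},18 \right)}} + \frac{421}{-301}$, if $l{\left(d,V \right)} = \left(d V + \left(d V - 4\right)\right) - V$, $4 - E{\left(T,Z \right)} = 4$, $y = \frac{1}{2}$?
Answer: $- \frac{38644}{3311} \approx -11.671$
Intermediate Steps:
$y = \frac{1}{2} \approx 0.5$
$E{\left(T,Z \right)} = 0$ ($E{\left(T,Z \right)} = 4 - 4 = 0$)
$l{\left(d,V \right)} = -4 - V + 2 V d$ ($l{\left(d,V \right)} = \left(V d + \left(V d - 4\right)\right) - V = \left(V d + \left(-4 + V d\right)\right) - V = \left(-4 + 2 V d\right) - V = -4 - V + 2 V d$)
$\frac{226}{l{\left(E{\left(4,y \right)},18 \right)}} + \frac{421}{-301} = \frac{226}{-4 - 18 + 2 \cdot 18 \cdot 0} + \frac{421}{-301} = \frac{226}{-4 - 18 + 0} + 421 \left(- \frac{1}{301}\right) = \frac{226}{-22} - \frac{421}{301} = 226 \left(- \frac{1}{22}\right) - \frac{421}{301} = - \frac{113}{11} - \frac{421}{301} = - \frac{38644}{3311}$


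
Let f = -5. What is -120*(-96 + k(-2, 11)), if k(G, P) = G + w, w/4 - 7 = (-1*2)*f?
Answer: 3600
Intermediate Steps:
w = 68 (w = 28 + 4*(-1*2*(-5)) = 28 + 4*(-2*(-5)) = 28 + 4*10 = 28 + 40 = 68)
k(G, P) = 68 + G (k(G, P) = G + 68 = 68 + G)
-120*(-96 + k(-2, 11)) = -120*(-96 + (68 - 2)) = -120*(-96 + 66) = -120*(-30) = 3600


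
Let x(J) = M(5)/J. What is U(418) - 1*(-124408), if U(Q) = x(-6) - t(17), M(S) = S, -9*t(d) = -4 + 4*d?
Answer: 2239457/18 ≈ 1.2441e+5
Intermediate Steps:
t(d) = 4/9 - 4*d/9 (t(d) = -(-4 + 4*d)/9 = 4/9 - 4*d/9)
x(J) = 5/J
U(Q) = 113/18 (U(Q) = 5/(-6) - (4/9 - 4/9*17) = 5*(-1/6) - (4/9 - 68/9) = -5/6 - 1*(-64/9) = -5/6 + 64/9 = 113/18)
U(418) - 1*(-124408) = 113/18 - 1*(-124408) = 113/18 + 124408 = 2239457/18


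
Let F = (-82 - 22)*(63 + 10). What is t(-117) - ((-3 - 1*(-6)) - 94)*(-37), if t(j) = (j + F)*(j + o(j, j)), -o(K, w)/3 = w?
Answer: -1807273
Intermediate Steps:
o(K, w) = -3*w
F = -7592 (F = -104*73 = -7592)
t(j) = -2*j*(-7592 + j) (t(j) = (j - 7592)*(j - 3*j) = (-7592 + j)*(-2*j) = -2*j*(-7592 + j))
t(-117) - ((-3 - 1*(-6)) - 94)*(-37) = 2*(-117)*(7592 - 1*(-117)) - ((-3 - 1*(-6)) - 94)*(-37) = 2*(-117)*(7592 + 117) - ((-3 + 6) - 94)*(-37) = 2*(-117)*7709 - (3 - 94)*(-37) = -1803906 - (-91)*(-37) = -1803906 - 1*3367 = -1803906 - 3367 = -1807273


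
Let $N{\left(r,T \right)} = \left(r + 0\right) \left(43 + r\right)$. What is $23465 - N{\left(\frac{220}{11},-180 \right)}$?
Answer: $22205$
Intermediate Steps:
$N{\left(r,T \right)} = r \left(43 + r\right)$
$23465 - N{\left(\frac{220}{11},-180 \right)} = 23465 - \frac{220}{11} \left(43 + \frac{220}{11}\right) = 23465 - 220 \cdot \frac{1}{11} \left(43 + 220 \cdot \frac{1}{11}\right) = 23465 - 20 \left(43 + 20\right) = 23465 - 20 \cdot 63 = 23465 - 1260 = 22205$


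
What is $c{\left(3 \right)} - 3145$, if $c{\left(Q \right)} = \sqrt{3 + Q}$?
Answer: $-3145 + \sqrt{6} \approx -3142.6$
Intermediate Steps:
$c{\left(3 \right)} - 3145 = \sqrt{3 + 3} - 3145 = \sqrt{6} - 3145 = -3145 + \sqrt{6}$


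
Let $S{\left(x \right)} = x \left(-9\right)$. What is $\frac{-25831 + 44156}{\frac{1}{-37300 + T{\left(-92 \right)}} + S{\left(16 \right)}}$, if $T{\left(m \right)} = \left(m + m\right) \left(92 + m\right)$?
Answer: $- \frac{683522500}{5371201} \approx -127.26$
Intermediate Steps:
$T{\left(m \right)} = 2 m \left(92 + m\right)$
$S{\left(x \right)} = - 9 x$
$\frac{-25831 + 44156}{\frac{1}{-37300 + T{\left(-92 \right)}} + S{\left(16 \right)}} = \frac{-25831 + 44156}{\frac{1}{-37300 + 2 \left(-92\right) \left(92 - 92\right)} - 144} = \frac{18325}{\frac{1}{-37300 + 2 \left(-92\right) 0} - 144} = \frac{18325}{\frac{1}{-37300 + 0} - 144} = \frac{18325}{\frac{1}{-37300} - 144} = \frac{18325}{- \frac{1}{37300} - 144} = \frac{18325}{- \frac{5371201}{37300}} = 18325 \left(- \frac{37300}{5371201}\right) = - \frac{683522500}{5371201}$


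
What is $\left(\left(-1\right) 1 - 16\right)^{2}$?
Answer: $289$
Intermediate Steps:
$\left(\left(-1\right) 1 - 16\right)^{2} = \left(-1 - 16\right)^{2} = \left(-17\right)^{2} = 289$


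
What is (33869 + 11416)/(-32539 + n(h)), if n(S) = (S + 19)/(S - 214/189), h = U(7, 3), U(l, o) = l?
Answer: -50221065/36080837 ≈ -1.3919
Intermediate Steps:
h = 7
n(S) = (19 + S)/(-214/189 + S) (n(S) = (19 + S)/(S - 214*1/189) = (19 + S)/(S - 214/189) = (19 + S)/(-214/189 + S))
(33869 + 11416)/(-32539 + n(h)) = (33869 + 11416)/(-32539 + 189*(19 + 7)/(-214 + 189*7)) = 45285/(-32539 + 189*26/(-214 + 1323)) = 45285/(-32539 + 189*26/1109) = 45285/(-32539 + 189*(1/1109)*26) = 45285/(-32539 + 4914/1109) = 45285/(-36080837/1109) = 45285*(-1109/36080837) = -50221065/36080837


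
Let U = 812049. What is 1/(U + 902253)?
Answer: 1/1714302 ≈ 5.8333e-7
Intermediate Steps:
1/(U + 902253) = 1/(812049 + 902253) = 1/1714302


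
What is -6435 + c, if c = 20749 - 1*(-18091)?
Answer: 32405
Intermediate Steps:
c = 38840 (c = 20749 + 18091 = 38840)
-6435 + c = -6435 + 38840 = 32405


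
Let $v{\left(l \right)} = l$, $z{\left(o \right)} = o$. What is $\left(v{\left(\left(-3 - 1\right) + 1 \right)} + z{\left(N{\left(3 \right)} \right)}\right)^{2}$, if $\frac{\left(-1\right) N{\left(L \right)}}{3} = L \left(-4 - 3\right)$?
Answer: $3600$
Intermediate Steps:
$N{\left(L \right)} = 21 L$ ($N{\left(L \right)} = - 3 L \left(-4 - 3\right) = - 3 L \left(-7\right) = - 3 \left(- 7 L\right) = 21 L$)
$\left(v{\left(\left(-3 - 1\right) + 1 \right)} + z{\left(N{\left(3 \right)} \right)}\right)^{2} = \left(\left(\left(-3 - 1\right) + 1\right) + 21 \cdot 3\right)^{2} = \left(\left(-4 + 1\right) + 63\right)^{2} = \left(-3 + 63\right)^{2} = 60^{2} = 3600$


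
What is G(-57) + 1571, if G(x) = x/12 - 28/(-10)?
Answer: 31381/20 ≈ 1569.1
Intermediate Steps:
G(x) = 14/5 + x/12 (G(x) = x*(1/12) - 28*(-⅒) = x/12 + 14/5 = 14/5 + x/12)
G(-57) + 1571 = (14/5 + (1/12)*(-57)) + 1571 = (14/5 - 19/4) + 1571 = -39/20 + 1571 = 31381/20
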